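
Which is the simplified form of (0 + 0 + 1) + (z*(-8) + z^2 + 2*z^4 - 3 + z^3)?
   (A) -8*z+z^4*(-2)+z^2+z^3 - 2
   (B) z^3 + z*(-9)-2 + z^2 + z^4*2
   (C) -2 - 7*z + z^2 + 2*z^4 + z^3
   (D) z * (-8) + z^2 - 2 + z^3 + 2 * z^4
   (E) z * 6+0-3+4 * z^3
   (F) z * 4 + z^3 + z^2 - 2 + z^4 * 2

Adding the polynomials and combining like terms:
(0 + 0 + 1) + (z*(-8) + z^2 + 2*z^4 - 3 + z^3)
= z * (-8) + z^2 - 2 + z^3 + 2 * z^4
D) z * (-8) + z^2 - 2 + z^3 + 2 * z^4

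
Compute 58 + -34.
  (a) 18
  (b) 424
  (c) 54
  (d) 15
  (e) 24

58 + -34 = 24
e) 24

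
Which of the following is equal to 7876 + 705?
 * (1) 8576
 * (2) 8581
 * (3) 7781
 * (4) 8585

7876 + 705 = 8581
2) 8581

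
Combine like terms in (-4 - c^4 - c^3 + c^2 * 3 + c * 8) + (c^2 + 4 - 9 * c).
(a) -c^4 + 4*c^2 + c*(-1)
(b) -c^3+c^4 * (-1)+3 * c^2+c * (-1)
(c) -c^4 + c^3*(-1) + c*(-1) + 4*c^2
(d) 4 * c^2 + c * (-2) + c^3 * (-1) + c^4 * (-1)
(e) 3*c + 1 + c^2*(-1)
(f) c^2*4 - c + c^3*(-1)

Adding the polynomials and combining like terms:
(-4 - c^4 - c^3 + c^2*3 + c*8) + (c^2 + 4 - 9*c)
= -c^4 + c^3*(-1) + c*(-1) + 4*c^2
c) -c^4 + c^3*(-1) + c*(-1) + 4*c^2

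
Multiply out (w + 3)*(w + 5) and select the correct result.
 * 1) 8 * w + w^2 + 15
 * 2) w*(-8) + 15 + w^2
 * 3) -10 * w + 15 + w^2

Expanding (w + 3)*(w + 5):
= 8 * w + w^2 + 15
1) 8 * w + w^2 + 15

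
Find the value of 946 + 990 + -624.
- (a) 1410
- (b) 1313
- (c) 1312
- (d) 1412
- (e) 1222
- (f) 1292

First: 946 + 990 = 1936
Then: 1936 + -624 = 1312
c) 1312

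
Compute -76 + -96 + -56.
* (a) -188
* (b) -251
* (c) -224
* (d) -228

First: -76 + -96 = -172
Then: -172 + -56 = -228
d) -228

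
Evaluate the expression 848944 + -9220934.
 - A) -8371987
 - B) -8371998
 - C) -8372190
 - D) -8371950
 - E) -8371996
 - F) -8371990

848944 + -9220934 = -8371990
F) -8371990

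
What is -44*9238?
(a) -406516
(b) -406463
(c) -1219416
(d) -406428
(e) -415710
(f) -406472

-44 * 9238 = -406472
f) -406472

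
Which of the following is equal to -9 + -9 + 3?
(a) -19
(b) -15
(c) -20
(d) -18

First: -9 + -9 = -18
Then: -18 + 3 = -15
b) -15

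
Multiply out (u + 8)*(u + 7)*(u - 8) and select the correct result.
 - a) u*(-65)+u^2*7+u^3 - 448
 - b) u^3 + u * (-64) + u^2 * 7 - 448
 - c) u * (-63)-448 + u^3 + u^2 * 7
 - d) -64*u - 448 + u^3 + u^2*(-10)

Expanding (u + 8)*(u + 7)*(u - 8):
= u^3 + u * (-64) + u^2 * 7 - 448
b) u^3 + u * (-64) + u^2 * 7 - 448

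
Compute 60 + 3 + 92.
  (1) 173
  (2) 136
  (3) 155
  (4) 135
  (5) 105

First: 60 + 3 = 63
Then: 63 + 92 = 155
3) 155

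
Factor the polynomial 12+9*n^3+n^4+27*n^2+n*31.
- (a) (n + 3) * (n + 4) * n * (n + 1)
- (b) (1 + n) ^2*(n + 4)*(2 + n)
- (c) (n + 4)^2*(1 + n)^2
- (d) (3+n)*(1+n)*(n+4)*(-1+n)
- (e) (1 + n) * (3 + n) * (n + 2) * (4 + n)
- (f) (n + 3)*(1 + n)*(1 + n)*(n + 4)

We need to factor 12+9*n^3+n^4+27*n^2+n*31.
The factored form is (n + 3)*(1 + n)*(1 + n)*(n + 4).
f) (n + 3)*(1 + n)*(1 + n)*(n + 4)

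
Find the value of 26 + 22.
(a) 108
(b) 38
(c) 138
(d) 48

26 + 22 = 48
d) 48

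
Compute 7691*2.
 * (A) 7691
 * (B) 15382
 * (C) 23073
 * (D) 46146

7691 * 2 = 15382
B) 15382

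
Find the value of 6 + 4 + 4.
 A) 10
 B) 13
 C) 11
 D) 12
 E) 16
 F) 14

First: 6 + 4 = 10
Then: 10 + 4 = 14
F) 14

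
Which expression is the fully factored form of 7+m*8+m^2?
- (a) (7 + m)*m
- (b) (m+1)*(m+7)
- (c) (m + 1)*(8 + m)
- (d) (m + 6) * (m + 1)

We need to factor 7+m*8+m^2.
The factored form is (m+1)*(m+7).
b) (m+1)*(m+7)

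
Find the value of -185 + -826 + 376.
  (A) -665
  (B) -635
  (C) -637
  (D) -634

First: -185 + -826 = -1011
Then: -1011 + 376 = -635
B) -635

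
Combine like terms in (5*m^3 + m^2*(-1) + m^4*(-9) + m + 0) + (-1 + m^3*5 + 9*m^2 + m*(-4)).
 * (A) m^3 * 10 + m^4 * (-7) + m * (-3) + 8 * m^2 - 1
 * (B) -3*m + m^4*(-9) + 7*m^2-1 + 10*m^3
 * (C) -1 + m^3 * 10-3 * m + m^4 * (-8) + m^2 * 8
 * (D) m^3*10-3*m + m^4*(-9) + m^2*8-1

Adding the polynomials and combining like terms:
(5*m^3 + m^2*(-1) + m^4*(-9) + m + 0) + (-1 + m^3*5 + 9*m^2 + m*(-4))
= m^3*10-3*m + m^4*(-9) + m^2*8-1
D) m^3*10-3*m + m^4*(-9) + m^2*8-1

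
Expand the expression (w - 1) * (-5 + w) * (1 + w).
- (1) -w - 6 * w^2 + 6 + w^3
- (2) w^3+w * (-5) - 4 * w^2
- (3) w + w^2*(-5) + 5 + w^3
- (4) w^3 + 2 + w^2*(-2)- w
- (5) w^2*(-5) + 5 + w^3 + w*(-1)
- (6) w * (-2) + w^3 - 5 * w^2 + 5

Expanding (w - 1) * (-5 + w) * (1 + w):
= w^2*(-5) + 5 + w^3 + w*(-1)
5) w^2*(-5) + 5 + w^3 + w*(-1)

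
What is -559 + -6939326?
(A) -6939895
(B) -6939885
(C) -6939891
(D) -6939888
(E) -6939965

-559 + -6939326 = -6939885
B) -6939885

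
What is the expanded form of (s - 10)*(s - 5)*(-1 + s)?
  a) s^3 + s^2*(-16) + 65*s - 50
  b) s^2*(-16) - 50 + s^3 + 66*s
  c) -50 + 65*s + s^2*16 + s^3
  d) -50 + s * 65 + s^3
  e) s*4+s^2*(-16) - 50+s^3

Expanding (s - 10)*(s - 5)*(-1 + s):
= s^3 + s^2*(-16) + 65*s - 50
a) s^3 + s^2*(-16) + 65*s - 50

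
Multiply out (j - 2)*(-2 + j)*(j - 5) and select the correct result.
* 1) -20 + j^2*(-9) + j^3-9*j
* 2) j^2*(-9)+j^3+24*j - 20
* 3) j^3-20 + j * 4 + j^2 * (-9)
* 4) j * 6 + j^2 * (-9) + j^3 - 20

Expanding (j - 2)*(-2 + j)*(j - 5):
= j^2*(-9)+j^3+24*j - 20
2) j^2*(-9)+j^3+24*j - 20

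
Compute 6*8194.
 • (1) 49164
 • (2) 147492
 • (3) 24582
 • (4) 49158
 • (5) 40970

6 * 8194 = 49164
1) 49164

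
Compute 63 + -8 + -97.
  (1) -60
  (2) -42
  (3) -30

First: 63 + -8 = 55
Then: 55 + -97 = -42
2) -42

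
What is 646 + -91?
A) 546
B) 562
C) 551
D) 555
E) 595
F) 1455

646 + -91 = 555
D) 555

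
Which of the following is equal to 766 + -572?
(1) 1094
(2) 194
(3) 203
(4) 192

766 + -572 = 194
2) 194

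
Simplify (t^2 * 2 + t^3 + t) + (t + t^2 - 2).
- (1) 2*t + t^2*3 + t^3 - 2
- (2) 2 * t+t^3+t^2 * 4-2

Adding the polynomials and combining like terms:
(t^2*2 + t^3 + t) + (t + t^2 - 2)
= 2*t + t^2*3 + t^3 - 2
1) 2*t + t^2*3 + t^3 - 2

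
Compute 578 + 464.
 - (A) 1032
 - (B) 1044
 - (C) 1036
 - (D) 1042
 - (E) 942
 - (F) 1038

578 + 464 = 1042
D) 1042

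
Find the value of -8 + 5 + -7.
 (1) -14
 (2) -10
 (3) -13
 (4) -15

First: -8 + 5 = -3
Then: -3 + -7 = -10
2) -10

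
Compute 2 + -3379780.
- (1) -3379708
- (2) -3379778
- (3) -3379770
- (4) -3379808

2 + -3379780 = -3379778
2) -3379778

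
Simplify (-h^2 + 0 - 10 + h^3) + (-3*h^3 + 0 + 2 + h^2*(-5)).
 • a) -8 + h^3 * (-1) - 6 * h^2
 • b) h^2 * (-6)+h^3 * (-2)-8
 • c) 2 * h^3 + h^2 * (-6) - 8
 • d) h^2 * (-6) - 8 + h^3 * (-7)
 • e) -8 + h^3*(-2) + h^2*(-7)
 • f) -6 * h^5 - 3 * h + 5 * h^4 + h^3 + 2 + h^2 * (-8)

Adding the polynomials and combining like terms:
(-h^2 + 0 - 10 + h^3) + (-3*h^3 + 0 + 2 + h^2*(-5))
= h^2 * (-6)+h^3 * (-2)-8
b) h^2 * (-6)+h^3 * (-2)-8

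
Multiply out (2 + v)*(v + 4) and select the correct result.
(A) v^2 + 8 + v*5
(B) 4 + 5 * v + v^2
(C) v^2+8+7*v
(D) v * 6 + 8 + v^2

Expanding (2 + v)*(v + 4):
= v * 6 + 8 + v^2
D) v * 6 + 8 + v^2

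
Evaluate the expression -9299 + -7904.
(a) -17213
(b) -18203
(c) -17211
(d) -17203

-9299 + -7904 = -17203
d) -17203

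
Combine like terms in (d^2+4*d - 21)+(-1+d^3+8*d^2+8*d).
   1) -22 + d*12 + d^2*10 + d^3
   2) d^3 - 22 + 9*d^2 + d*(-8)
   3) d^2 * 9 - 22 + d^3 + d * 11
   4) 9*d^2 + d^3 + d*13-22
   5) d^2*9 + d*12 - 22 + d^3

Adding the polynomials and combining like terms:
(d^2 + 4*d - 21) + (-1 + d^3 + 8*d^2 + 8*d)
= d^2*9 + d*12 - 22 + d^3
5) d^2*9 + d*12 - 22 + d^3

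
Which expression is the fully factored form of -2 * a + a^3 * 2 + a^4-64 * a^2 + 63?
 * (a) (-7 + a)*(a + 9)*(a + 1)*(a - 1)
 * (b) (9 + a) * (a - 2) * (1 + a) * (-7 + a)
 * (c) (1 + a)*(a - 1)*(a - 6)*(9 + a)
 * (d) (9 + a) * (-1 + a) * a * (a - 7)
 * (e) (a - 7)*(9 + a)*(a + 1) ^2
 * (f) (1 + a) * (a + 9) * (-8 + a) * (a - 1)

We need to factor -2 * a + a^3 * 2 + a^4-64 * a^2 + 63.
The factored form is (-7 + a)*(a + 9)*(a + 1)*(a - 1).
a) (-7 + a)*(a + 9)*(a + 1)*(a - 1)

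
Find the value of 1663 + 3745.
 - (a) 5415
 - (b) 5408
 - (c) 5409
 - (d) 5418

1663 + 3745 = 5408
b) 5408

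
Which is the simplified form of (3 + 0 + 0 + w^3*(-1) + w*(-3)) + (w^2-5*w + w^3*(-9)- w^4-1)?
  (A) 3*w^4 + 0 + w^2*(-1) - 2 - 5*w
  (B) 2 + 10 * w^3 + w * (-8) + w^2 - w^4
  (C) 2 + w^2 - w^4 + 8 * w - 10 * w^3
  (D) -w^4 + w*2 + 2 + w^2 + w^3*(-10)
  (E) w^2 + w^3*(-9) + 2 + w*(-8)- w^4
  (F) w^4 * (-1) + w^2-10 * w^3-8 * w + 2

Adding the polynomials and combining like terms:
(3 + 0 + 0 + w^3*(-1) + w*(-3)) + (w^2 - 5*w + w^3*(-9) - w^4 - 1)
= w^4 * (-1) + w^2-10 * w^3-8 * w + 2
F) w^4 * (-1) + w^2-10 * w^3-8 * w + 2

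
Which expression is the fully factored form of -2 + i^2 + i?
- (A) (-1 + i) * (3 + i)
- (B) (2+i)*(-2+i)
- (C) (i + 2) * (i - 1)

We need to factor -2 + i^2 + i.
The factored form is (i + 2) * (i - 1).
C) (i + 2) * (i - 1)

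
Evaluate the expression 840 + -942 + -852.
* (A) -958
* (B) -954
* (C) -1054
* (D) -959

First: 840 + -942 = -102
Then: -102 + -852 = -954
B) -954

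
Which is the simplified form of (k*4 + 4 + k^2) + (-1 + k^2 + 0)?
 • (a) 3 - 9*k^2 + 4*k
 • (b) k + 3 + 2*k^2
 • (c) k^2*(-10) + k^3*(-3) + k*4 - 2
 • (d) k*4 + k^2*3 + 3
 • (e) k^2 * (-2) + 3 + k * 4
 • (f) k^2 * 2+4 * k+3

Adding the polynomials and combining like terms:
(k*4 + 4 + k^2) + (-1 + k^2 + 0)
= k^2 * 2+4 * k+3
f) k^2 * 2+4 * k+3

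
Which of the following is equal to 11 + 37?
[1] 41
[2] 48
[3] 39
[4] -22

11 + 37 = 48
2) 48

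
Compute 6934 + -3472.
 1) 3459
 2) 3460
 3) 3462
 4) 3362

6934 + -3472 = 3462
3) 3462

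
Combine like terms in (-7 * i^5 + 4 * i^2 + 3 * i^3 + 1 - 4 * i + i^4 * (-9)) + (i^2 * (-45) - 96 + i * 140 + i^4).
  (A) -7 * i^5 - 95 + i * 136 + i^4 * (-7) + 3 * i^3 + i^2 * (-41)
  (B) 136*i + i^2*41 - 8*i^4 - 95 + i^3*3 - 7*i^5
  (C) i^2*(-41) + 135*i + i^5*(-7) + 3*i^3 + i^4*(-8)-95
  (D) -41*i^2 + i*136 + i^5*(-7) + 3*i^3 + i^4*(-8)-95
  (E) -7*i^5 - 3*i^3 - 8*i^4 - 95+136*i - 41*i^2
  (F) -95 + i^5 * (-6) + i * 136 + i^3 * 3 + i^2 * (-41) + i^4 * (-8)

Adding the polynomials and combining like terms:
(-7*i^5 + 4*i^2 + 3*i^3 + 1 - 4*i + i^4*(-9)) + (i^2*(-45) - 96 + i*140 + i^4)
= -41*i^2 + i*136 + i^5*(-7) + 3*i^3 + i^4*(-8)-95
D) -41*i^2 + i*136 + i^5*(-7) + 3*i^3 + i^4*(-8)-95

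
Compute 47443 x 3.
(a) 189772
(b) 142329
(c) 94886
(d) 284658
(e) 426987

47443 * 3 = 142329
b) 142329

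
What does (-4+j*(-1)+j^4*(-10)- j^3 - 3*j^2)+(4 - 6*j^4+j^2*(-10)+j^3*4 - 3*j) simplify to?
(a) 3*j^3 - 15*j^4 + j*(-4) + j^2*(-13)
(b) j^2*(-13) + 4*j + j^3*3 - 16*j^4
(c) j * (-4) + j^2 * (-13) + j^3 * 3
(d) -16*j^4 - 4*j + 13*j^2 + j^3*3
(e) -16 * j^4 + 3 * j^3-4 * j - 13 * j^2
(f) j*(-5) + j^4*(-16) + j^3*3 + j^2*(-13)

Adding the polynomials and combining like terms:
(-4 + j*(-1) + j^4*(-10) - j^3 - 3*j^2) + (4 - 6*j^4 + j^2*(-10) + j^3*4 - 3*j)
= -16 * j^4 + 3 * j^3-4 * j - 13 * j^2
e) -16 * j^4 + 3 * j^3-4 * j - 13 * j^2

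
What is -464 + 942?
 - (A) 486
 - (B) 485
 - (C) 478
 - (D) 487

-464 + 942 = 478
C) 478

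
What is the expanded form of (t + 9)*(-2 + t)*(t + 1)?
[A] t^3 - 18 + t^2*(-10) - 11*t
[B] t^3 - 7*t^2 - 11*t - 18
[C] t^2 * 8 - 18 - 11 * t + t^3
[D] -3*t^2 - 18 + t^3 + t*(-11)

Expanding (t + 9)*(-2 + t)*(t + 1):
= t^2 * 8 - 18 - 11 * t + t^3
C) t^2 * 8 - 18 - 11 * t + t^3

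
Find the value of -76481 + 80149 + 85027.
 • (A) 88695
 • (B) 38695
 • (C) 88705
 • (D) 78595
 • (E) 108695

First: -76481 + 80149 = 3668
Then: 3668 + 85027 = 88695
A) 88695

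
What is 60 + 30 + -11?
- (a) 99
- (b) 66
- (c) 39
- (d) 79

First: 60 + 30 = 90
Then: 90 + -11 = 79
d) 79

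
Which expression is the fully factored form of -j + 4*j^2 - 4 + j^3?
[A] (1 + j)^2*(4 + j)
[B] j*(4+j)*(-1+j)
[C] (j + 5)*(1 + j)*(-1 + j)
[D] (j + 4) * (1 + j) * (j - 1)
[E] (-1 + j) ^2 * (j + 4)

We need to factor -j + 4*j^2 - 4 + j^3.
The factored form is (j + 4) * (1 + j) * (j - 1).
D) (j + 4) * (1 + j) * (j - 1)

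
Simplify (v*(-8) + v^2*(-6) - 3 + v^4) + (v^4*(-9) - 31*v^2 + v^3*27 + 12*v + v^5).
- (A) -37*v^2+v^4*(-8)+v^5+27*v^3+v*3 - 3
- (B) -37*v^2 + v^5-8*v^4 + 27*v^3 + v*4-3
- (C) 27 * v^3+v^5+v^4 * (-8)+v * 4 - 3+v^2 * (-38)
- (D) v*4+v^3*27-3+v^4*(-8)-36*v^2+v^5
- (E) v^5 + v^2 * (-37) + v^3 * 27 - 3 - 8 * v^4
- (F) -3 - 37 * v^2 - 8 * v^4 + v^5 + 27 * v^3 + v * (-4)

Adding the polynomials and combining like terms:
(v*(-8) + v^2*(-6) - 3 + v^4) + (v^4*(-9) - 31*v^2 + v^3*27 + 12*v + v^5)
= -37*v^2 + v^5-8*v^4 + 27*v^3 + v*4-3
B) -37*v^2 + v^5-8*v^4 + 27*v^3 + v*4-3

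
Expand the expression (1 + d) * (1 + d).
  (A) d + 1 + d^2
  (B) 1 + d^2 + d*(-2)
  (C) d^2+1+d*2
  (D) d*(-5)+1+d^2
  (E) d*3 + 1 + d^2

Expanding (1 + d) * (1 + d):
= d^2+1+d*2
C) d^2+1+d*2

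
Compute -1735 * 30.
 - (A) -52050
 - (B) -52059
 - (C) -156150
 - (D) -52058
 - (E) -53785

-1735 * 30 = -52050
A) -52050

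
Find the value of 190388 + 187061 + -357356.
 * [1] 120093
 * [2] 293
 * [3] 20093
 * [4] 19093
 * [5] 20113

First: 190388 + 187061 = 377449
Then: 377449 + -357356 = 20093
3) 20093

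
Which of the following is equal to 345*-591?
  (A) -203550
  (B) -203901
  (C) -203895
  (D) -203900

345 * -591 = -203895
C) -203895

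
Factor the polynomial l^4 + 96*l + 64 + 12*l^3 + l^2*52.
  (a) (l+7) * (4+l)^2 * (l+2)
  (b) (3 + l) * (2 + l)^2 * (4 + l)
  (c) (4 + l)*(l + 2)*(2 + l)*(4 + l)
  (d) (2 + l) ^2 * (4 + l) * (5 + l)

We need to factor l^4 + 96*l + 64 + 12*l^3 + l^2*52.
The factored form is (4 + l)*(l + 2)*(2 + l)*(4 + l).
c) (4 + l)*(l + 2)*(2 + l)*(4 + l)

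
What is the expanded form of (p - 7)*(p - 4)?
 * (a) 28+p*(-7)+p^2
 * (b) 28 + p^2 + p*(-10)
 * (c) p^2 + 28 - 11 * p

Expanding (p - 7)*(p - 4):
= p^2 + 28 - 11 * p
c) p^2 + 28 - 11 * p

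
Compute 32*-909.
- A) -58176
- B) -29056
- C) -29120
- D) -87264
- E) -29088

32 * -909 = -29088
E) -29088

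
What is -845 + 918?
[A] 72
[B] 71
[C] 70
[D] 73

-845 + 918 = 73
D) 73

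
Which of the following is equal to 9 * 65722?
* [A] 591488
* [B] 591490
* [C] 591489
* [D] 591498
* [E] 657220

9 * 65722 = 591498
D) 591498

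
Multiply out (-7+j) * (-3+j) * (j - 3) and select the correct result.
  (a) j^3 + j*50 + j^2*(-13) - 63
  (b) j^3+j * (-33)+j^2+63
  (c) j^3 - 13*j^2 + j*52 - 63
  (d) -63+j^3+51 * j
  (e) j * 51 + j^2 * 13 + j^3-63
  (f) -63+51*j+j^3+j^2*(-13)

Expanding (-7+j) * (-3+j) * (j - 3):
= -63+51*j+j^3+j^2*(-13)
f) -63+51*j+j^3+j^2*(-13)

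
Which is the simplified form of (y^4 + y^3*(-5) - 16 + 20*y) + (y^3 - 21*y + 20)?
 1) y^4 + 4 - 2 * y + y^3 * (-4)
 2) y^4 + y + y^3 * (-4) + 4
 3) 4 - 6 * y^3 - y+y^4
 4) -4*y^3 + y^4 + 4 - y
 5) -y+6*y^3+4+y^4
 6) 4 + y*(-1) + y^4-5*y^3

Adding the polynomials and combining like terms:
(y^4 + y^3*(-5) - 16 + 20*y) + (y^3 - 21*y + 20)
= -4*y^3 + y^4 + 4 - y
4) -4*y^3 + y^4 + 4 - y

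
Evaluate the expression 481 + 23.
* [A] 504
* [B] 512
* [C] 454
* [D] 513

481 + 23 = 504
A) 504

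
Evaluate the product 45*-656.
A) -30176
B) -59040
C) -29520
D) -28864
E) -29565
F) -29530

45 * -656 = -29520
C) -29520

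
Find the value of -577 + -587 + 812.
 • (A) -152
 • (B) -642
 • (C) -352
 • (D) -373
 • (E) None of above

First: -577 + -587 = -1164
Then: -1164 + 812 = -352
C) -352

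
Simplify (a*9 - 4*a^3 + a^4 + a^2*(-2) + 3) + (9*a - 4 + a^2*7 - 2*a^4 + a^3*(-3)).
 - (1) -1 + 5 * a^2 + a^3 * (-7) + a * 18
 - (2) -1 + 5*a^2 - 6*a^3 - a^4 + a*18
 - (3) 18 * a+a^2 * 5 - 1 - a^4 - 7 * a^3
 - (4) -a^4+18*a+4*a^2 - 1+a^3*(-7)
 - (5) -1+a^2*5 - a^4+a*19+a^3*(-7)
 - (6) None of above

Adding the polynomials and combining like terms:
(a*9 - 4*a^3 + a^4 + a^2*(-2) + 3) + (9*a - 4 + a^2*7 - 2*a^4 + a^3*(-3))
= 18 * a+a^2 * 5 - 1 - a^4 - 7 * a^3
3) 18 * a+a^2 * 5 - 1 - a^4 - 7 * a^3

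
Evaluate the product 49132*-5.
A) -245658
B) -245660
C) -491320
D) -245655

49132 * -5 = -245660
B) -245660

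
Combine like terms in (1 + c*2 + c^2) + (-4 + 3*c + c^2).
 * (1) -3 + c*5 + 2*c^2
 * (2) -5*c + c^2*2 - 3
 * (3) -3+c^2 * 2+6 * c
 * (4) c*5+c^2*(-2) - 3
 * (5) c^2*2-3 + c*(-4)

Adding the polynomials and combining like terms:
(1 + c*2 + c^2) + (-4 + 3*c + c^2)
= -3 + c*5 + 2*c^2
1) -3 + c*5 + 2*c^2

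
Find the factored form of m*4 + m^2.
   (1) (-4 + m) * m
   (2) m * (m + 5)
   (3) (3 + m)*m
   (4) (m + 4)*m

We need to factor m*4 + m^2.
The factored form is (m + 4)*m.
4) (m + 4)*m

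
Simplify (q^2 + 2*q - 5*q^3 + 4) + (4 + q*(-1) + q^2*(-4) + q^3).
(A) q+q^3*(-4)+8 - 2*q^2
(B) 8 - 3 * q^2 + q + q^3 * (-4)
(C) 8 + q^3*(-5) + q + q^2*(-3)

Adding the polynomials and combining like terms:
(q^2 + 2*q - 5*q^3 + 4) + (4 + q*(-1) + q^2*(-4) + q^3)
= 8 - 3 * q^2 + q + q^3 * (-4)
B) 8 - 3 * q^2 + q + q^3 * (-4)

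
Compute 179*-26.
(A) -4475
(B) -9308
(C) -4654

179 * -26 = -4654
C) -4654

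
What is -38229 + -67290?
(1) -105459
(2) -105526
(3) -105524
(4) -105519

-38229 + -67290 = -105519
4) -105519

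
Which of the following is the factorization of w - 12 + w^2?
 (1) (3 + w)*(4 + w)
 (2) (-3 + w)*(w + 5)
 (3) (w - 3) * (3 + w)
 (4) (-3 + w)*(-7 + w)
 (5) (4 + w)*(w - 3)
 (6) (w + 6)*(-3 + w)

We need to factor w - 12 + w^2.
The factored form is (4 + w)*(w - 3).
5) (4 + w)*(w - 3)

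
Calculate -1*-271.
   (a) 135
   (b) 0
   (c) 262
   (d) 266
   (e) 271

-1 * -271 = 271
e) 271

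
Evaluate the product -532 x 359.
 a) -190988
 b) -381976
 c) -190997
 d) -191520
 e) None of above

-532 * 359 = -190988
a) -190988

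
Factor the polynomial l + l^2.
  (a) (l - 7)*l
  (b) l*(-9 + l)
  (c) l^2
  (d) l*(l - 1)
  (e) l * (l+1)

We need to factor l + l^2.
The factored form is l * (l+1).
e) l * (l+1)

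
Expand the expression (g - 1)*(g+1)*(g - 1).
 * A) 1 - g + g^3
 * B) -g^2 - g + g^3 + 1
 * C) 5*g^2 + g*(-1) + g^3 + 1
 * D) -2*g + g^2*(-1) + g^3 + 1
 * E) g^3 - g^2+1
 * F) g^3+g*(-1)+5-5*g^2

Expanding (g - 1)*(g+1)*(g - 1):
= -g^2 - g + g^3 + 1
B) -g^2 - g + g^3 + 1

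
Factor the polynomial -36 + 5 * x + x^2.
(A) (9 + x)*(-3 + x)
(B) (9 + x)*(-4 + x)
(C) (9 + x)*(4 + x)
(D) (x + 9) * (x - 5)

We need to factor -36 + 5 * x + x^2.
The factored form is (9 + x)*(-4 + x).
B) (9 + x)*(-4 + x)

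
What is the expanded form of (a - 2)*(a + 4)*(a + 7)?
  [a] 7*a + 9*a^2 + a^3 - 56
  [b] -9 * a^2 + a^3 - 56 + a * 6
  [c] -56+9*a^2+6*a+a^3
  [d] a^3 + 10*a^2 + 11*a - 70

Expanding (a - 2)*(a + 4)*(a + 7):
= -56+9*a^2+6*a+a^3
c) -56+9*a^2+6*a+a^3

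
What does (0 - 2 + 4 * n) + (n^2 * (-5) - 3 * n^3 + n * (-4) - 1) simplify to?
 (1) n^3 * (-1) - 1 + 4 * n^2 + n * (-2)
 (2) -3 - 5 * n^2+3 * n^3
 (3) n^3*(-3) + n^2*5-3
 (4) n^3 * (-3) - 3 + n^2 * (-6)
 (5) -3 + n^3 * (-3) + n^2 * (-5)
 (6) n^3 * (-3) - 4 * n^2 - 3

Adding the polynomials and combining like terms:
(0 - 2 + 4*n) + (n^2*(-5) - 3*n^3 + n*(-4) - 1)
= -3 + n^3 * (-3) + n^2 * (-5)
5) -3 + n^3 * (-3) + n^2 * (-5)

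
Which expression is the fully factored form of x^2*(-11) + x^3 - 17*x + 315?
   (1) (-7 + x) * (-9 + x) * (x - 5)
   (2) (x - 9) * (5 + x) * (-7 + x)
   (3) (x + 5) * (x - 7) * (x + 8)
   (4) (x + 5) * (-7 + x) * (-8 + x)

We need to factor x^2*(-11) + x^3 - 17*x + 315.
The factored form is (x - 9) * (5 + x) * (-7 + x).
2) (x - 9) * (5 + x) * (-7 + x)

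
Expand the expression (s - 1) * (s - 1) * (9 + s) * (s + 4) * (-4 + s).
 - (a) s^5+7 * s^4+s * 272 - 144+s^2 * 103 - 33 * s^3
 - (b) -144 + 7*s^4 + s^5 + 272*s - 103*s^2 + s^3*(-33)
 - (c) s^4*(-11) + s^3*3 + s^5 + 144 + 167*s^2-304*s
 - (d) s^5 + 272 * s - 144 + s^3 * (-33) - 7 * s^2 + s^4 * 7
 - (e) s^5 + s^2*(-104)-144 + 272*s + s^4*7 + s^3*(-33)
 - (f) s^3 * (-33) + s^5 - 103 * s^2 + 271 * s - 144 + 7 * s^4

Expanding (s - 1) * (s - 1) * (9 + s) * (s + 4) * (-4 + s):
= -144 + 7*s^4 + s^5 + 272*s - 103*s^2 + s^3*(-33)
b) -144 + 7*s^4 + s^5 + 272*s - 103*s^2 + s^3*(-33)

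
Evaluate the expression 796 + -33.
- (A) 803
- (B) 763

796 + -33 = 763
B) 763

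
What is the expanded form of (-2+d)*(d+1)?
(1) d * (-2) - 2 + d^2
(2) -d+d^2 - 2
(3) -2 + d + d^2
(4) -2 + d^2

Expanding (-2+d)*(d+1):
= -d+d^2 - 2
2) -d+d^2 - 2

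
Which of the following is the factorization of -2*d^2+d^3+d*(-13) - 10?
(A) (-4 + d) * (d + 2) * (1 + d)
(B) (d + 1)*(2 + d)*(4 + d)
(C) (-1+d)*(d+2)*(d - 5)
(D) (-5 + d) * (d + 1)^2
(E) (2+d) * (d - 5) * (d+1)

We need to factor -2*d^2+d^3+d*(-13) - 10.
The factored form is (2+d) * (d - 5) * (d+1).
E) (2+d) * (d - 5) * (d+1)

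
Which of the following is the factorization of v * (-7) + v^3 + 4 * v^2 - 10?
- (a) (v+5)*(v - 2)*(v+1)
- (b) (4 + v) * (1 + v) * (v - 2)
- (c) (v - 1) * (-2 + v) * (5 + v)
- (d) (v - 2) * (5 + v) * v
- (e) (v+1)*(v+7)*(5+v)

We need to factor v * (-7) + v^3 + 4 * v^2 - 10.
The factored form is (v+5)*(v - 2)*(v+1).
a) (v+5)*(v - 2)*(v+1)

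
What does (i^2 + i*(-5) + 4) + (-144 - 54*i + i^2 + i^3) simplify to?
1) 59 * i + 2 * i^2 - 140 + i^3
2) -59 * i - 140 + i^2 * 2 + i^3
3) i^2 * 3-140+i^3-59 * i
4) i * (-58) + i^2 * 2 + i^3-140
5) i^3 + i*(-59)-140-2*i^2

Adding the polynomials and combining like terms:
(i^2 + i*(-5) + 4) + (-144 - 54*i + i^2 + i^3)
= -59 * i - 140 + i^2 * 2 + i^3
2) -59 * i - 140 + i^2 * 2 + i^3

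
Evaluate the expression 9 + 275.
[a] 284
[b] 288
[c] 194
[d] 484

9 + 275 = 284
a) 284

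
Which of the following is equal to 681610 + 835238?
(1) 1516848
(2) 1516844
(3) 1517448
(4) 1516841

681610 + 835238 = 1516848
1) 1516848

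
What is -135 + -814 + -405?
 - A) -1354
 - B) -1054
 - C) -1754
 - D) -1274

First: -135 + -814 = -949
Then: -949 + -405 = -1354
A) -1354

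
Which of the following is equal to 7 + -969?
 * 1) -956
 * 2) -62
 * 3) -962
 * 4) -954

7 + -969 = -962
3) -962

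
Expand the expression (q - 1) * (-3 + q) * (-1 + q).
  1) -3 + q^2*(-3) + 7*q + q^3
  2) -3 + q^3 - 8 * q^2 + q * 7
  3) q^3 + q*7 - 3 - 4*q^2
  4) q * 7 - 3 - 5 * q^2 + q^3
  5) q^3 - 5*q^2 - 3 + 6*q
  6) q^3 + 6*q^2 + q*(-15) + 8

Expanding (q - 1) * (-3 + q) * (-1 + q):
= q * 7 - 3 - 5 * q^2 + q^3
4) q * 7 - 3 - 5 * q^2 + q^3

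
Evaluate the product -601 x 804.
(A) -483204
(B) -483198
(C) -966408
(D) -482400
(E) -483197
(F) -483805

-601 * 804 = -483204
A) -483204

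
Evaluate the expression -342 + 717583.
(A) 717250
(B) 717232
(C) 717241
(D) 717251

-342 + 717583 = 717241
C) 717241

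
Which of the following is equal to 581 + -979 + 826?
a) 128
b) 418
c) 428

First: 581 + -979 = -398
Then: -398 + 826 = 428
c) 428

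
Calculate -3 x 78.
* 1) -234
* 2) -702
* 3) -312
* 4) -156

-3 * 78 = -234
1) -234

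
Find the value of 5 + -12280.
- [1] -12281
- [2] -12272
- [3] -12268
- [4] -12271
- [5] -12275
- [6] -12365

5 + -12280 = -12275
5) -12275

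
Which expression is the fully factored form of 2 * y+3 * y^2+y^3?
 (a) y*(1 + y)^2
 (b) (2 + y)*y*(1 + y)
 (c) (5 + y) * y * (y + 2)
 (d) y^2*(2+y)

We need to factor 2 * y+3 * y^2+y^3.
The factored form is (2 + y)*y*(1 + y).
b) (2 + y)*y*(1 + y)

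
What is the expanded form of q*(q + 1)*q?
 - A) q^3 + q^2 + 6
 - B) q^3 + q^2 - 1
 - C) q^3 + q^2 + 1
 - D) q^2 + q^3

Expanding q*(q + 1)*q:
= q^2 + q^3
D) q^2 + q^3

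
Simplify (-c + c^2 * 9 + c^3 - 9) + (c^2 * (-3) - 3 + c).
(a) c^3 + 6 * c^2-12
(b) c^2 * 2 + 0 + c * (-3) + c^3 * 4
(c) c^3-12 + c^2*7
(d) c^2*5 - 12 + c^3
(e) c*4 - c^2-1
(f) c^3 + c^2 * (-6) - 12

Adding the polynomials and combining like terms:
(-c + c^2*9 + c^3 - 9) + (c^2*(-3) - 3 + c)
= c^3 + 6 * c^2-12
a) c^3 + 6 * c^2-12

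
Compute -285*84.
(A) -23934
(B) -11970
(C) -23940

-285 * 84 = -23940
C) -23940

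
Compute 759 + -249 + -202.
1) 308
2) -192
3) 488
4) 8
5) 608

First: 759 + -249 = 510
Then: 510 + -202 = 308
1) 308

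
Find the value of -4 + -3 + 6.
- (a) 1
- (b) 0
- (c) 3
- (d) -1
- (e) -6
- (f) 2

First: -4 + -3 = -7
Then: -7 + 6 = -1
d) -1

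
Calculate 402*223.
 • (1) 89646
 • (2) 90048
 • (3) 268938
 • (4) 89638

402 * 223 = 89646
1) 89646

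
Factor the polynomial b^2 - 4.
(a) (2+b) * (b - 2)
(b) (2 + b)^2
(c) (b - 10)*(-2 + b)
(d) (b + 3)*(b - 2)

We need to factor b^2 - 4.
The factored form is (2+b) * (b - 2).
a) (2+b) * (b - 2)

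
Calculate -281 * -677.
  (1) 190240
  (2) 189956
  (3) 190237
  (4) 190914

-281 * -677 = 190237
3) 190237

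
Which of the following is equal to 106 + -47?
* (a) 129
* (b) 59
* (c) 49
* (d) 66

106 + -47 = 59
b) 59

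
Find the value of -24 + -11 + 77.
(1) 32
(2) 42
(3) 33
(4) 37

First: -24 + -11 = -35
Then: -35 + 77 = 42
2) 42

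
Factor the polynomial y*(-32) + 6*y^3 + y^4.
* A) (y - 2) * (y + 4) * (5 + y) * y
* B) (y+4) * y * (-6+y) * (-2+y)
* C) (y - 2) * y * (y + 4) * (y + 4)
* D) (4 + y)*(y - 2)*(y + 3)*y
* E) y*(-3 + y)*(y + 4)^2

We need to factor y*(-32) + 6*y^3 + y^4.
The factored form is (y - 2) * y * (y + 4) * (y + 4).
C) (y - 2) * y * (y + 4) * (y + 4)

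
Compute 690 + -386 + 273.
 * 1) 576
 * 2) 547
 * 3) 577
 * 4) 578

First: 690 + -386 = 304
Then: 304 + 273 = 577
3) 577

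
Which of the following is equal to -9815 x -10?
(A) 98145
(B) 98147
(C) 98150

-9815 * -10 = 98150
C) 98150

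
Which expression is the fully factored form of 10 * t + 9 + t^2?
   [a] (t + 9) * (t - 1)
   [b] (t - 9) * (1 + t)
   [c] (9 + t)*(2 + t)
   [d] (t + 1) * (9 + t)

We need to factor 10 * t + 9 + t^2.
The factored form is (t + 1) * (9 + t).
d) (t + 1) * (9 + t)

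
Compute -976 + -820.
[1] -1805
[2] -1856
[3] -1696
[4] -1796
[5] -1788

-976 + -820 = -1796
4) -1796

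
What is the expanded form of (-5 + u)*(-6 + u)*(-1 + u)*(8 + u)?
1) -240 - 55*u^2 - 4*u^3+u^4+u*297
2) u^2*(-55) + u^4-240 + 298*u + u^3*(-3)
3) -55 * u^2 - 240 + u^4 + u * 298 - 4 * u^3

Expanding (-5 + u)*(-6 + u)*(-1 + u)*(8 + u):
= -55 * u^2 - 240 + u^4 + u * 298 - 4 * u^3
3) -55 * u^2 - 240 + u^4 + u * 298 - 4 * u^3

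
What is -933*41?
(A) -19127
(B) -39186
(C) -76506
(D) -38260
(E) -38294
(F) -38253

-933 * 41 = -38253
F) -38253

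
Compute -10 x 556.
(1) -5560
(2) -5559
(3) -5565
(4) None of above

-10 * 556 = -5560
1) -5560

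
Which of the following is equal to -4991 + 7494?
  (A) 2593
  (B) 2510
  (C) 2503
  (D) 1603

-4991 + 7494 = 2503
C) 2503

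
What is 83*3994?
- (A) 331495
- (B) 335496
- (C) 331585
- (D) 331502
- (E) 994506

83 * 3994 = 331502
D) 331502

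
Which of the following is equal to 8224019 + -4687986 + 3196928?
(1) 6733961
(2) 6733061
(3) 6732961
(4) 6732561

First: 8224019 + -4687986 = 3536033
Then: 3536033 + 3196928 = 6732961
3) 6732961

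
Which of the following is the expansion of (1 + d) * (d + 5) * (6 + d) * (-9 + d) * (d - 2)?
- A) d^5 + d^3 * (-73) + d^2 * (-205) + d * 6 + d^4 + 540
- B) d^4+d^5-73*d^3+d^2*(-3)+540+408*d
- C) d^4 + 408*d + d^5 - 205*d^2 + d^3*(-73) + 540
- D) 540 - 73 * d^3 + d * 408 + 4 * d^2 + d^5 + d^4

Expanding (1 + d) * (d + 5) * (6 + d) * (-9 + d) * (d - 2):
= d^4 + 408*d + d^5 - 205*d^2 + d^3*(-73) + 540
C) d^4 + 408*d + d^5 - 205*d^2 + d^3*(-73) + 540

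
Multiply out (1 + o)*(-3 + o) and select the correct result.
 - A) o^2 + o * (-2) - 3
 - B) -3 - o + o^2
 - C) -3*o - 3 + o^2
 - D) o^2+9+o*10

Expanding (1 + o)*(-3 + o):
= o^2 + o * (-2) - 3
A) o^2 + o * (-2) - 3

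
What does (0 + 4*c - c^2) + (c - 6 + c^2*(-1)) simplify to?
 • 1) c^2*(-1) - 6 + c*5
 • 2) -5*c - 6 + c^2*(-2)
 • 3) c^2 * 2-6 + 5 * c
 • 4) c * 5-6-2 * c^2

Adding the polynomials and combining like terms:
(0 + 4*c - c^2) + (c - 6 + c^2*(-1))
= c * 5-6-2 * c^2
4) c * 5-6-2 * c^2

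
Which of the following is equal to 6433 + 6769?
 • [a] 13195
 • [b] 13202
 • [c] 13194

6433 + 6769 = 13202
b) 13202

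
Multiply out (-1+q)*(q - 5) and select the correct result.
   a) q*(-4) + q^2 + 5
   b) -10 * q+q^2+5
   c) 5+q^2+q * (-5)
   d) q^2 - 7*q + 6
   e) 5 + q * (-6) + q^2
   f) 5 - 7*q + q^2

Expanding (-1+q)*(q - 5):
= 5 + q * (-6) + q^2
e) 5 + q * (-6) + q^2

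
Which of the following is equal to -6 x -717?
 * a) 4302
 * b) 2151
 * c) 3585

-6 * -717 = 4302
a) 4302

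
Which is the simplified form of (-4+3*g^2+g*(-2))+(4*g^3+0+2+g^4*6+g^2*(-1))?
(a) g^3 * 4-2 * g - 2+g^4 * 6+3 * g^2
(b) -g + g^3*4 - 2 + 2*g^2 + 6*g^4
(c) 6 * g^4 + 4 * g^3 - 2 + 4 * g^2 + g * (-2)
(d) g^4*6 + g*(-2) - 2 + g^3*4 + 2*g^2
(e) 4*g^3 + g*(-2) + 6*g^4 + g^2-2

Adding the polynomials and combining like terms:
(-4 + 3*g^2 + g*(-2)) + (4*g^3 + 0 + 2 + g^4*6 + g^2*(-1))
= g^4*6 + g*(-2) - 2 + g^3*4 + 2*g^2
d) g^4*6 + g*(-2) - 2 + g^3*4 + 2*g^2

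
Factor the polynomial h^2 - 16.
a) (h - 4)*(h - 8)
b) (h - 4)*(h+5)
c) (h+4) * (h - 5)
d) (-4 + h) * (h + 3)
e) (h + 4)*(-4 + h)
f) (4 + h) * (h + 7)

We need to factor h^2 - 16.
The factored form is (h + 4)*(-4 + h).
e) (h + 4)*(-4 + h)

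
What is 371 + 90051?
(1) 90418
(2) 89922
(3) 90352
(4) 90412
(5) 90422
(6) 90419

371 + 90051 = 90422
5) 90422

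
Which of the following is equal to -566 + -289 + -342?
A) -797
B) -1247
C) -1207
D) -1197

First: -566 + -289 = -855
Then: -855 + -342 = -1197
D) -1197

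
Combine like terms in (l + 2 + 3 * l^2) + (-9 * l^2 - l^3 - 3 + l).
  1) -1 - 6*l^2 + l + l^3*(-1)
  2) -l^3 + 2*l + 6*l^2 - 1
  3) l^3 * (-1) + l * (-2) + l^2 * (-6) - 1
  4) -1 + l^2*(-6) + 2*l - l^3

Adding the polynomials and combining like terms:
(l + 2 + 3*l^2) + (-9*l^2 - l^3 - 3 + l)
= -1 + l^2*(-6) + 2*l - l^3
4) -1 + l^2*(-6) + 2*l - l^3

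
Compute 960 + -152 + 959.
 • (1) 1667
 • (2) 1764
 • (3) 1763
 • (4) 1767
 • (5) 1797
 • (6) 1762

First: 960 + -152 = 808
Then: 808 + 959 = 1767
4) 1767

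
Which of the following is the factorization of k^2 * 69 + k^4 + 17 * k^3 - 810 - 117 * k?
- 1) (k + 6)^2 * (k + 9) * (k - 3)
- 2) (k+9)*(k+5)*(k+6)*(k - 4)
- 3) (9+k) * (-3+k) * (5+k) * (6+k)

We need to factor k^2 * 69 + k^4 + 17 * k^3 - 810 - 117 * k.
The factored form is (9+k) * (-3+k) * (5+k) * (6+k).
3) (9+k) * (-3+k) * (5+k) * (6+k)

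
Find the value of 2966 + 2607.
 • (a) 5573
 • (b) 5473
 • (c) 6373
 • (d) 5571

2966 + 2607 = 5573
a) 5573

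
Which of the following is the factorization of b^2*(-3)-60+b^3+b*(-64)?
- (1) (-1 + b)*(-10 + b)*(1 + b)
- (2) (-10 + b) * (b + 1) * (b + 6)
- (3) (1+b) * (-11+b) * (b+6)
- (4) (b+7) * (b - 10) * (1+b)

We need to factor b^2*(-3)-60+b^3+b*(-64).
The factored form is (-10 + b) * (b + 1) * (b + 6).
2) (-10 + b) * (b + 1) * (b + 6)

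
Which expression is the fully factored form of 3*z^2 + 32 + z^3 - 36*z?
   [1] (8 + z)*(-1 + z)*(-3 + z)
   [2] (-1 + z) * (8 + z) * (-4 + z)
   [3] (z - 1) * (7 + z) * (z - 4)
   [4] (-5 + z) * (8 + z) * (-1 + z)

We need to factor 3*z^2 + 32 + z^3 - 36*z.
The factored form is (-1 + z) * (8 + z) * (-4 + z).
2) (-1 + z) * (8 + z) * (-4 + z)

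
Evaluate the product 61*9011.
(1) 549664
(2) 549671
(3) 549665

61 * 9011 = 549671
2) 549671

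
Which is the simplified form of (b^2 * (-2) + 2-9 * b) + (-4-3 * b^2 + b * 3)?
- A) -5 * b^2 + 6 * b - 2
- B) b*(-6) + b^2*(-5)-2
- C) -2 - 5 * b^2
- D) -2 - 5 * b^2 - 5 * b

Adding the polynomials and combining like terms:
(b^2*(-2) + 2 - 9*b) + (-4 - 3*b^2 + b*3)
= b*(-6) + b^2*(-5)-2
B) b*(-6) + b^2*(-5)-2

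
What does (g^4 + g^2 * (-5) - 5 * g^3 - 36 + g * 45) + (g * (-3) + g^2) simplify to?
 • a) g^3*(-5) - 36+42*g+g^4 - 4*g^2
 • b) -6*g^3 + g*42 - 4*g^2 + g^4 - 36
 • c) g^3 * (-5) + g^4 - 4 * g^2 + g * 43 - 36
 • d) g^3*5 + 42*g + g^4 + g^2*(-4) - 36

Adding the polynomials and combining like terms:
(g^4 + g^2*(-5) - 5*g^3 - 36 + g*45) + (g*(-3) + g^2)
= g^3*(-5) - 36+42*g+g^4 - 4*g^2
a) g^3*(-5) - 36+42*g+g^4 - 4*g^2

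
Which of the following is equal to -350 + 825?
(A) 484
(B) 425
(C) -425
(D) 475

-350 + 825 = 475
D) 475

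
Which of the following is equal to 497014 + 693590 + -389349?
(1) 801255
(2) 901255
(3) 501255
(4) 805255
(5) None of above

First: 497014 + 693590 = 1190604
Then: 1190604 + -389349 = 801255
1) 801255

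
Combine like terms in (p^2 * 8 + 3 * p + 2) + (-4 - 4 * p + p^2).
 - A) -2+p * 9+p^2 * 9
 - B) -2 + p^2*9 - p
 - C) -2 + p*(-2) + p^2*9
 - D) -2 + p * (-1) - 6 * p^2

Adding the polynomials and combining like terms:
(p^2*8 + 3*p + 2) + (-4 - 4*p + p^2)
= -2 + p^2*9 - p
B) -2 + p^2*9 - p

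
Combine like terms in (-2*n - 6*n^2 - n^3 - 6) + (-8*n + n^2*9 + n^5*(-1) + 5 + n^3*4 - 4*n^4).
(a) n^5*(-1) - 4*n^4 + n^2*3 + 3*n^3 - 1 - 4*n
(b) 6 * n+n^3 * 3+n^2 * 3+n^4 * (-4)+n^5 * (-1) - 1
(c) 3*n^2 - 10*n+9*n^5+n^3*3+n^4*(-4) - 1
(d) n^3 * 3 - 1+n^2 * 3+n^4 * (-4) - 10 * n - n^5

Adding the polynomials and combining like terms:
(-2*n - 6*n^2 - n^3 - 6) + (-8*n + n^2*9 + n^5*(-1) + 5 + n^3*4 - 4*n^4)
= n^3 * 3 - 1+n^2 * 3+n^4 * (-4) - 10 * n - n^5
d) n^3 * 3 - 1+n^2 * 3+n^4 * (-4) - 10 * n - n^5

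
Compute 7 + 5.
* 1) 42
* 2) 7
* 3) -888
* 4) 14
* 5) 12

7 + 5 = 12
5) 12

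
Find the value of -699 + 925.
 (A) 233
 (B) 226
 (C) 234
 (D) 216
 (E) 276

-699 + 925 = 226
B) 226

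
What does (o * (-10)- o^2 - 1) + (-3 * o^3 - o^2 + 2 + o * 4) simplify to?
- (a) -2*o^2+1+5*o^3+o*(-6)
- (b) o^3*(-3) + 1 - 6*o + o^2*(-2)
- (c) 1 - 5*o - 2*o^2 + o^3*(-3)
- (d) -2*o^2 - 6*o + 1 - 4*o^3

Adding the polynomials and combining like terms:
(o*(-10) - o^2 - 1) + (-3*o^3 - o^2 + 2 + o*4)
= o^3*(-3) + 1 - 6*o + o^2*(-2)
b) o^3*(-3) + 1 - 6*o + o^2*(-2)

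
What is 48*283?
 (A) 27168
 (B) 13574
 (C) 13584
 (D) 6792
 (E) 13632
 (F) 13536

48 * 283 = 13584
C) 13584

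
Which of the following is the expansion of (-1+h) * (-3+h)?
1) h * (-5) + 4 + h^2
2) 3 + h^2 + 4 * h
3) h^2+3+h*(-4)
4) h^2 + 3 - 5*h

Expanding (-1+h) * (-3+h):
= h^2+3+h*(-4)
3) h^2+3+h*(-4)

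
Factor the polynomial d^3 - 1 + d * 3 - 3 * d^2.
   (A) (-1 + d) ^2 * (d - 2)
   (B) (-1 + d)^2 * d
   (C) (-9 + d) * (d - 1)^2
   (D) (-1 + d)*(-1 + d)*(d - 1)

We need to factor d^3 - 1 + d * 3 - 3 * d^2.
The factored form is (-1 + d)*(-1 + d)*(d - 1).
D) (-1 + d)*(-1 + d)*(d - 1)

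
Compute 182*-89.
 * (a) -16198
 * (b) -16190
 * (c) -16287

182 * -89 = -16198
a) -16198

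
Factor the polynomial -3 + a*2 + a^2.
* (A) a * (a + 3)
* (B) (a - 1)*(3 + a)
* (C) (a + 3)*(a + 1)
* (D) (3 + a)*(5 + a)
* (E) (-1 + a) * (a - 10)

We need to factor -3 + a*2 + a^2.
The factored form is (a - 1)*(3 + a).
B) (a - 1)*(3 + a)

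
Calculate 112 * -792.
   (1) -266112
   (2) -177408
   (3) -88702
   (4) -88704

112 * -792 = -88704
4) -88704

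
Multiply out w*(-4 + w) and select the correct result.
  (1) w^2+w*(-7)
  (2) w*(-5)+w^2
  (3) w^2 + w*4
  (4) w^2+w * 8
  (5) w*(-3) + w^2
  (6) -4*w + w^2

Expanding w*(-4 + w):
= -4*w + w^2
6) -4*w + w^2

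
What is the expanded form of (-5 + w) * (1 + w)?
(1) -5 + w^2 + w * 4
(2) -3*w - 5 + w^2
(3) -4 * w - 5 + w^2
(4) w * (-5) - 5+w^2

Expanding (-5 + w) * (1 + w):
= -4 * w - 5 + w^2
3) -4 * w - 5 + w^2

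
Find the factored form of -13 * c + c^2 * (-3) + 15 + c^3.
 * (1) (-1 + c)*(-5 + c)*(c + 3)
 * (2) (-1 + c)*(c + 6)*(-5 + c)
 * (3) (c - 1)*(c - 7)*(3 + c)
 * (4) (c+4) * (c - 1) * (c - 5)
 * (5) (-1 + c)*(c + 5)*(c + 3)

We need to factor -13 * c + c^2 * (-3) + 15 + c^3.
The factored form is (-1 + c)*(-5 + c)*(c + 3).
1) (-1 + c)*(-5 + c)*(c + 3)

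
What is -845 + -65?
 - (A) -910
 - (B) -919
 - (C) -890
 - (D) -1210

-845 + -65 = -910
A) -910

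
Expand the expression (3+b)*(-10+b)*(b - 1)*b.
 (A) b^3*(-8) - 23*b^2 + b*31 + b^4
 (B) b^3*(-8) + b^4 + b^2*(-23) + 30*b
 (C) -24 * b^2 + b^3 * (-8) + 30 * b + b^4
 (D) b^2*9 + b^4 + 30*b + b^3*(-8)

Expanding (3+b)*(-10+b)*(b - 1)*b:
= b^3*(-8) + b^4 + b^2*(-23) + 30*b
B) b^3*(-8) + b^4 + b^2*(-23) + 30*b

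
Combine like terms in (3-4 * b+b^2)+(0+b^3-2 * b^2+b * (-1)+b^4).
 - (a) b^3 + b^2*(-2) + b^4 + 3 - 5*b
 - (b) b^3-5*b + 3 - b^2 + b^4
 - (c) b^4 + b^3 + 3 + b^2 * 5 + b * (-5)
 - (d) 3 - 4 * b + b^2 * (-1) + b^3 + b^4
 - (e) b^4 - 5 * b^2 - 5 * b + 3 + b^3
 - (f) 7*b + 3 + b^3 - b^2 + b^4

Adding the polynomials and combining like terms:
(3 - 4*b + b^2) + (0 + b^3 - 2*b^2 + b*(-1) + b^4)
= b^3-5*b + 3 - b^2 + b^4
b) b^3-5*b + 3 - b^2 + b^4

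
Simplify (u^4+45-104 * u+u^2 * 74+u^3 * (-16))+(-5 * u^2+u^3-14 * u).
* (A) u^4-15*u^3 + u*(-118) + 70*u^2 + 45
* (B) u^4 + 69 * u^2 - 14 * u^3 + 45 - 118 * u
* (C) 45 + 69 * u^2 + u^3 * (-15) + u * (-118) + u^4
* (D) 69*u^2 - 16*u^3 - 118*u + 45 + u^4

Adding the polynomials and combining like terms:
(u^4 + 45 - 104*u + u^2*74 + u^3*(-16)) + (-5*u^2 + u^3 - 14*u)
= 45 + 69 * u^2 + u^3 * (-15) + u * (-118) + u^4
C) 45 + 69 * u^2 + u^3 * (-15) + u * (-118) + u^4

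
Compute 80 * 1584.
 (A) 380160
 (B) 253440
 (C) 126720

80 * 1584 = 126720
C) 126720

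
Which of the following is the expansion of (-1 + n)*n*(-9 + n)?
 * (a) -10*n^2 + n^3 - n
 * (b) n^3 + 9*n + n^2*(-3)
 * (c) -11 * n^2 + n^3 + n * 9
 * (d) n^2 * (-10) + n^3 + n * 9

Expanding (-1 + n)*n*(-9 + n):
= n^2 * (-10) + n^3 + n * 9
d) n^2 * (-10) + n^3 + n * 9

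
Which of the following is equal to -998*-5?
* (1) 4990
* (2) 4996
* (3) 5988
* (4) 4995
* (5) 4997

-998 * -5 = 4990
1) 4990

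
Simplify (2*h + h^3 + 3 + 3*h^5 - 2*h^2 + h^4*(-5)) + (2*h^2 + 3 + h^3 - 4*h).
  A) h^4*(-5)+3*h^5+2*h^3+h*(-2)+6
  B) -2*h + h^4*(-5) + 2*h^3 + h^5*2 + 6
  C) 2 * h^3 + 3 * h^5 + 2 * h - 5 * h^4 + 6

Adding the polynomials and combining like terms:
(2*h + h^3 + 3 + 3*h^5 - 2*h^2 + h^4*(-5)) + (2*h^2 + 3 + h^3 - 4*h)
= h^4*(-5)+3*h^5+2*h^3+h*(-2)+6
A) h^4*(-5)+3*h^5+2*h^3+h*(-2)+6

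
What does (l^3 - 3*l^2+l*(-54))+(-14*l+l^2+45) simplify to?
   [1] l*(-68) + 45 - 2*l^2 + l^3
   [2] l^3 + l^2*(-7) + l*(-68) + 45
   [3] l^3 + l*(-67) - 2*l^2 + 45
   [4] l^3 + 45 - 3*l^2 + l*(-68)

Adding the polynomials and combining like terms:
(l^3 - 3*l^2 + l*(-54)) + (-14*l + l^2 + 45)
= l*(-68) + 45 - 2*l^2 + l^3
1) l*(-68) + 45 - 2*l^2 + l^3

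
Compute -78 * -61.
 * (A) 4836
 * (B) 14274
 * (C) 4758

-78 * -61 = 4758
C) 4758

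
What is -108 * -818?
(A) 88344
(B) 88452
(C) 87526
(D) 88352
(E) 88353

-108 * -818 = 88344
A) 88344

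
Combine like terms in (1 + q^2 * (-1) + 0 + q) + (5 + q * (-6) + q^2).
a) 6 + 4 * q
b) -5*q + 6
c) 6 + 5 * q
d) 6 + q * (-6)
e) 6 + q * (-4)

Adding the polynomials and combining like terms:
(1 + q^2*(-1) + 0 + q) + (5 + q*(-6) + q^2)
= -5*q + 6
b) -5*q + 6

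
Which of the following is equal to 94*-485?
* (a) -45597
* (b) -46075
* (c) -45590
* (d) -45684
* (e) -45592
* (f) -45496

94 * -485 = -45590
c) -45590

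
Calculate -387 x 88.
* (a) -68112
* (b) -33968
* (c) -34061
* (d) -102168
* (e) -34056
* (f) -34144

-387 * 88 = -34056
e) -34056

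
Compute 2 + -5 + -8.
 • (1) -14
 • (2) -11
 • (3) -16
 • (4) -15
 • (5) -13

First: 2 + -5 = -3
Then: -3 + -8 = -11
2) -11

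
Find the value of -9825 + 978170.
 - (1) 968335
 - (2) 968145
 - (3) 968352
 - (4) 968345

-9825 + 978170 = 968345
4) 968345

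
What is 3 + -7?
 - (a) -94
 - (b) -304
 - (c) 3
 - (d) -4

3 + -7 = -4
d) -4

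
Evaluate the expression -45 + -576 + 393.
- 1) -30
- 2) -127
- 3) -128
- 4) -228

First: -45 + -576 = -621
Then: -621 + 393 = -228
4) -228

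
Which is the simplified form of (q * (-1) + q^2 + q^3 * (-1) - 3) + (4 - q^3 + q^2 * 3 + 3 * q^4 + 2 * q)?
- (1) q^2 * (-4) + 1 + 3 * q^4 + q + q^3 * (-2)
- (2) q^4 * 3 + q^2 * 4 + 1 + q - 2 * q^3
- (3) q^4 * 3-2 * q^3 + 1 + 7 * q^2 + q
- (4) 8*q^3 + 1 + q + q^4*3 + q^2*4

Adding the polynomials and combining like terms:
(q*(-1) + q^2 + q^3*(-1) - 3) + (4 - q^3 + q^2*3 + 3*q^4 + 2*q)
= q^4 * 3 + q^2 * 4 + 1 + q - 2 * q^3
2) q^4 * 3 + q^2 * 4 + 1 + q - 2 * q^3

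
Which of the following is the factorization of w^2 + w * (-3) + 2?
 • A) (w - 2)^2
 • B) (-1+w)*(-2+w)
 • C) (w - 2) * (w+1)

We need to factor w^2 + w * (-3) + 2.
The factored form is (-1+w)*(-2+w).
B) (-1+w)*(-2+w)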